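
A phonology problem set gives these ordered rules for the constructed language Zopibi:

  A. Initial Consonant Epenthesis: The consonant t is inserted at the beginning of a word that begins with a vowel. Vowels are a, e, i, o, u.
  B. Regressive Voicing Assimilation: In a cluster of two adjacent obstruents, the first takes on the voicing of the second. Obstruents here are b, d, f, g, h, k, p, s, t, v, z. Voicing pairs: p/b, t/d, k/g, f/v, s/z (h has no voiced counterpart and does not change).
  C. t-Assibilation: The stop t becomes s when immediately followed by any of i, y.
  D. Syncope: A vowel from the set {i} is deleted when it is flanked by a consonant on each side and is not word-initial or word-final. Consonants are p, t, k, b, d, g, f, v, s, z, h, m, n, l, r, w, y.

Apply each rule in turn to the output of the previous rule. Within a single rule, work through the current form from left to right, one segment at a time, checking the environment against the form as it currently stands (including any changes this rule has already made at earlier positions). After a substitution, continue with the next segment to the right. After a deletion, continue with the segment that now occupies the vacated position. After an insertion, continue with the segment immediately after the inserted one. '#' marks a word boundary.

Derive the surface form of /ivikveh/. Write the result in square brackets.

[svgveh]

A Initial Consonant Epenthesis: [ivikveh] → [tivikveh]
B Regressive Voicing Assimilation: [tivikveh] → [tivigveh]
C t-Assibilation: [tivigveh] → [sivigveh]
D Syncope: [sivigveh] → [svgveh]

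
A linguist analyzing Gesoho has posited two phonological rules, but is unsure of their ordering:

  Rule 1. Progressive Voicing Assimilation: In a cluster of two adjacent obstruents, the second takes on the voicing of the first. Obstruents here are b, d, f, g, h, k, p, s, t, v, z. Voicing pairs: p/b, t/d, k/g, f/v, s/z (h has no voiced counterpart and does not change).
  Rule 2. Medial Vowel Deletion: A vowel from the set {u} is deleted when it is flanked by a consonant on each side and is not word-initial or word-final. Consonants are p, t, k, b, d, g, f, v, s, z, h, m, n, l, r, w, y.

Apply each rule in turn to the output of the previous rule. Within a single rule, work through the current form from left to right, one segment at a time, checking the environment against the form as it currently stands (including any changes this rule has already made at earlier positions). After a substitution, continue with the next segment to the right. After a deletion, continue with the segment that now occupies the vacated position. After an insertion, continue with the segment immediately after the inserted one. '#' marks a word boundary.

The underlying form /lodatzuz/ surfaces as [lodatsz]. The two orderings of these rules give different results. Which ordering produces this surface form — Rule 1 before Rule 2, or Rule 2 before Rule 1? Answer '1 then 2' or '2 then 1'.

1 then 2

Order 1 then 2:
  1 Progressive Voicing Assimilation: [lodatzuz] → [lodatsuz]
  2 Medial Vowel Deletion: [lodatsuz] → [lodatsz]
  result: [lodatsz]
Order 2 then 1:
  2 Medial Vowel Deletion: [lodatzuz] → [lodatzz]
  1 Progressive Voicing Assimilation: [lodatzz] → [lodatss]
  result: [lodatss]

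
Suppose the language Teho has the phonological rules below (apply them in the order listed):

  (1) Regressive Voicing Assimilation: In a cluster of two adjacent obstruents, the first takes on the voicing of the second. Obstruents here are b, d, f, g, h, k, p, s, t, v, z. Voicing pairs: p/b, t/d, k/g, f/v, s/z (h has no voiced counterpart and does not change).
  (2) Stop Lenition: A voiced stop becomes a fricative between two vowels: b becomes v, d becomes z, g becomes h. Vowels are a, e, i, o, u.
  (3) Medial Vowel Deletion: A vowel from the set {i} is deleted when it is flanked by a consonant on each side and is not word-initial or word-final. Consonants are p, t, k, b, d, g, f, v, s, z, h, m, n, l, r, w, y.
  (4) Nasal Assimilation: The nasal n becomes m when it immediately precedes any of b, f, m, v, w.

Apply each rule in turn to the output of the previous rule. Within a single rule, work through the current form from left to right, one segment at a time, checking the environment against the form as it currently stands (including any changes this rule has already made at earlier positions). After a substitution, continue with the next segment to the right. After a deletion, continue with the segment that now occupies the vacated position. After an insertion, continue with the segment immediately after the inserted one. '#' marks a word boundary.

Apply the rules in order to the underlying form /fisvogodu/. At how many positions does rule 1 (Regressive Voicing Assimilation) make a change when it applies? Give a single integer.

1

(1) Regressive Voicing Assimilation: [fisvogodu] → [fizvogodu]
(2) Stop Lenition: [fizvogodu] → [fizvohozu]
(3) Medial Vowel Deletion: [fizvohozu] → [fzvohozu]
(4) Nasal Assimilation: no change — [fzvohozu]
Rule 1 changed 1 position(s).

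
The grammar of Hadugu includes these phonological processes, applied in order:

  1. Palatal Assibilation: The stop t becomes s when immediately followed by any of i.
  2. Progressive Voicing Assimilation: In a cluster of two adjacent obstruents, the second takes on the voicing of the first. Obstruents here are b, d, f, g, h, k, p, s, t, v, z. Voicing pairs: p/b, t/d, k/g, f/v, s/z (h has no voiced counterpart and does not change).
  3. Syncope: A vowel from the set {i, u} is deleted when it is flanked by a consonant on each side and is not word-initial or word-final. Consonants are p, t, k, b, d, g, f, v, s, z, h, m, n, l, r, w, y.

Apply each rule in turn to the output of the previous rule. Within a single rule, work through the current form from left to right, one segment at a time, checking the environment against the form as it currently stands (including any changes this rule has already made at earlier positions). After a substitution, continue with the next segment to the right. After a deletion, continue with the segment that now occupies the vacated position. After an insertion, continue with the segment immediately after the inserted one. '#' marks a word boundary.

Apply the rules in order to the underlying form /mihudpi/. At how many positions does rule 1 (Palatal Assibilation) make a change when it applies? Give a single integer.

0

1 Palatal Assibilation: no change — [mihudpi]
2 Progressive Voicing Assimilation: [mihudpi] → [mihudbi]
3 Syncope: [mihudbi] → [mhdbi]
Rule 1 changed 0 position(s).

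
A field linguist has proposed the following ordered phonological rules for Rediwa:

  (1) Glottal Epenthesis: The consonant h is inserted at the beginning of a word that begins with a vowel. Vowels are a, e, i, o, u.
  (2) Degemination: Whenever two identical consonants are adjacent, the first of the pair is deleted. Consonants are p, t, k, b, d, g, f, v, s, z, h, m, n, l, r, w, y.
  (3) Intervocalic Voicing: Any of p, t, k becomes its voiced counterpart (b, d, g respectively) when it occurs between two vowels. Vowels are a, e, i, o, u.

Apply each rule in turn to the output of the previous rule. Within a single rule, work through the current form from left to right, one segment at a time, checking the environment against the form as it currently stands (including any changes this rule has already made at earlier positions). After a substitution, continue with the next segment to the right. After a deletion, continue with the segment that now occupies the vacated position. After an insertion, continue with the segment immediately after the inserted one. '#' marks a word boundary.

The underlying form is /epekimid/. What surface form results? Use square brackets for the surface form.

[hebegimid]

(1) Glottal Epenthesis: [epekimid] → [hepekimid]
(2) Degemination: no change — [hepekimid]
(3) Intervocalic Voicing: [hepekimid] → [hebegimid]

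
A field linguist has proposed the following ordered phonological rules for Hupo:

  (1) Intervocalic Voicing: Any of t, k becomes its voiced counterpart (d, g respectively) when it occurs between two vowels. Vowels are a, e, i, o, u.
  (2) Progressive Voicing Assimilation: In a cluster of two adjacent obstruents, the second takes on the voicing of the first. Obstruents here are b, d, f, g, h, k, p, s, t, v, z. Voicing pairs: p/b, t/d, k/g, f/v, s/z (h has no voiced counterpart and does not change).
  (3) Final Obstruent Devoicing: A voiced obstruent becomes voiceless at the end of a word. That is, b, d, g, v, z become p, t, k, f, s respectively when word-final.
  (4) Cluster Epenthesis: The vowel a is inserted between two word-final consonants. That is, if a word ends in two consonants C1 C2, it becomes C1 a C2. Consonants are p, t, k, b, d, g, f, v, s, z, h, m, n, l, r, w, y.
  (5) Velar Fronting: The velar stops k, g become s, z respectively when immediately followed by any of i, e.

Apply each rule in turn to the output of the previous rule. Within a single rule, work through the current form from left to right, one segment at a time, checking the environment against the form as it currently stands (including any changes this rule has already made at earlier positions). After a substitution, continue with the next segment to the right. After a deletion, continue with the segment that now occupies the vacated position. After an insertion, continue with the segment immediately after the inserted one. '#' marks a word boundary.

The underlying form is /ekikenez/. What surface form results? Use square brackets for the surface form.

[ezizenes]

(1) Intervocalic Voicing: [ekikenez] → [egigenez]
(2) Progressive Voicing Assimilation: no change — [egigenez]
(3) Final Obstruent Devoicing: [egigenez] → [egigenes]
(4) Cluster Epenthesis: no change — [egigenes]
(5) Velar Fronting: [egigenes] → [ezizenes]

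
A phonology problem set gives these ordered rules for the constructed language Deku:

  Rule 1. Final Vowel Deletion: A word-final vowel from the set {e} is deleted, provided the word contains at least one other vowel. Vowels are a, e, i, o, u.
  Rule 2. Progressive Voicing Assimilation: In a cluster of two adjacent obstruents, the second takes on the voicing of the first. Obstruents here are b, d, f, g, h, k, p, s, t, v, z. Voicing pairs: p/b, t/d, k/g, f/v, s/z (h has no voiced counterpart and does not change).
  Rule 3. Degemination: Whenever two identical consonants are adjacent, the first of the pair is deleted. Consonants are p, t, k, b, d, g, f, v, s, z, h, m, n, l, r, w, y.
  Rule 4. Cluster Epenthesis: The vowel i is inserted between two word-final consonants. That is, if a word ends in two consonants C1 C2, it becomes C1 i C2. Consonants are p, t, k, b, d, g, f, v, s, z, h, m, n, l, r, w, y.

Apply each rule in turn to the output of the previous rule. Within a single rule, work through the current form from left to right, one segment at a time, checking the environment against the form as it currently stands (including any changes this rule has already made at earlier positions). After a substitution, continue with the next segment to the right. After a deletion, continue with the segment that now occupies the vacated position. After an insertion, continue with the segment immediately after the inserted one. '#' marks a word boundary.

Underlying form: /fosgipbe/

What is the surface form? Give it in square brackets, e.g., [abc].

Rule 1 Final Vowel Deletion: [fosgipbe] → [fosgipb]
Rule 2 Progressive Voicing Assimilation: [fosgipb] → [foskipp]
Rule 3 Degemination: [foskipp] → [foskip]
Rule 4 Cluster Epenthesis: no change — [foskip]

[foskip]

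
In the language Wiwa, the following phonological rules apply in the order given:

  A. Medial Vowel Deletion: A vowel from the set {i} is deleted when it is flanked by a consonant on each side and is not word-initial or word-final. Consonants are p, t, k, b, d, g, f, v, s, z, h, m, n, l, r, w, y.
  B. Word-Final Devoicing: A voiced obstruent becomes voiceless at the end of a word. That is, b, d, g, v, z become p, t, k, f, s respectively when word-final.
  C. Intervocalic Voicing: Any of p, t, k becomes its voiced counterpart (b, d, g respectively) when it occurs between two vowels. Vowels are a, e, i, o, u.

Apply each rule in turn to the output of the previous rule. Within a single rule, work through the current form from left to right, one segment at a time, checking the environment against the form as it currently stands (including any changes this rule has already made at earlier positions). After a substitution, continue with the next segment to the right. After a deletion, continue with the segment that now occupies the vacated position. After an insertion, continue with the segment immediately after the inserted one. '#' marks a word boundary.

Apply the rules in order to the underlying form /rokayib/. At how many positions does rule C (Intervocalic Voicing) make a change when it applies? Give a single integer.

A Medial Vowel Deletion: [rokayib] → [rokayb]
B Word-Final Devoicing: [rokayb] → [rokayp]
C Intervocalic Voicing: [rokayp] → [rogayp]
Rule C changed 1 position(s).

1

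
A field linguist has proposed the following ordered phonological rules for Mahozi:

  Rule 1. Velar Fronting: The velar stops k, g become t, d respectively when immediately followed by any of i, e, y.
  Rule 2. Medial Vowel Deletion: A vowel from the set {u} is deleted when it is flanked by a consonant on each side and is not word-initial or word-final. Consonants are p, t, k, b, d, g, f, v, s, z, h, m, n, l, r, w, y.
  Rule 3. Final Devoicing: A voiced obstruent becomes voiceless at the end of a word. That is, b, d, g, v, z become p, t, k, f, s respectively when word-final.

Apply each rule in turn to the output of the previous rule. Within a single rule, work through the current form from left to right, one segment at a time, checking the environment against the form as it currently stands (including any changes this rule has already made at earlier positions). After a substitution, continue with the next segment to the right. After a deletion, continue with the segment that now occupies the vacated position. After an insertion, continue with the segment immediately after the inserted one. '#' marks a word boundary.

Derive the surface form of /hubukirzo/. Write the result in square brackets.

Rule 1 Velar Fronting: [hubukirzo] → [hubutirzo]
Rule 2 Medial Vowel Deletion: [hubutirzo] → [hbtirzo]
Rule 3 Final Devoicing: no change — [hbtirzo]

[hbtirzo]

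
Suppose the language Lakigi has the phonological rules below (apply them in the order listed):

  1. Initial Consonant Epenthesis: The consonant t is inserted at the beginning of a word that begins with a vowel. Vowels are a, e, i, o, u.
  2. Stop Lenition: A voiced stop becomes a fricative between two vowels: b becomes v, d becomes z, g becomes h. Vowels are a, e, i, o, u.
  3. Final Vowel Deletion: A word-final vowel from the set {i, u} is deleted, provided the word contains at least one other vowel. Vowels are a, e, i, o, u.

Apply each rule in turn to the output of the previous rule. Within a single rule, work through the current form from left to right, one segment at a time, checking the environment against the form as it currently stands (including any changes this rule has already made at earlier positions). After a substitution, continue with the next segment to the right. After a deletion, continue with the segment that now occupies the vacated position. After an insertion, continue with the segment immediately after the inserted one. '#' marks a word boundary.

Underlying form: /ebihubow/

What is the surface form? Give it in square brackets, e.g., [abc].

[tevihuvow]

1 Initial Consonant Epenthesis: [ebihubow] → [tebihubow]
2 Stop Lenition: [tebihubow] → [tevihuvow]
3 Final Vowel Deletion: no change — [tevihuvow]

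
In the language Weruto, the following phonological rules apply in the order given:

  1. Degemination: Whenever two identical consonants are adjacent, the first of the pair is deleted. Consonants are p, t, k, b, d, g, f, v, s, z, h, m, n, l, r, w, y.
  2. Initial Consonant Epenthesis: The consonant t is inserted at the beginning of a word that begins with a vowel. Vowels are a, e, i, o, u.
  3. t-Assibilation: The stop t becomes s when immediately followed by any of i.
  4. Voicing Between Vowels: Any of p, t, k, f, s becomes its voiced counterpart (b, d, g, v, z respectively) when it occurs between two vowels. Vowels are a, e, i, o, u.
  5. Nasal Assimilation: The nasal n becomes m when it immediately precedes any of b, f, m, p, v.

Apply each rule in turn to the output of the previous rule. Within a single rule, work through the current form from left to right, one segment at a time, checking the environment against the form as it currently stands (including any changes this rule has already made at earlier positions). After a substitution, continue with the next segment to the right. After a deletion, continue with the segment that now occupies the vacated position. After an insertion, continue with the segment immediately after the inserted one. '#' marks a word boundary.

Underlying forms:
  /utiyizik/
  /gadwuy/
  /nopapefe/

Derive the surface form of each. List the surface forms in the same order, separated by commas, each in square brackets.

/utiyizik/:
  1 Degemination: no change — [utiyizik]
  2 Initial Consonant Epenthesis: [utiyizik] → [tutiyizik]
  3 t-Assibilation: [tutiyizik] → [tusiyizik]
  4 Voicing Between Vowels: [tusiyizik] → [tuziyizik]
  5 Nasal Assimilation: no change — [tuziyizik]
/gadwuy/:
  1 Degemination: no change — [gadwuy]
  2 Initial Consonant Epenthesis: no change — [gadwuy]
  3 t-Assibilation: no change — [gadwuy]
  4 Voicing Between Vowels: no change — [gadwuy]
  5 Nasal Assimilation: no change — [gadwuy]
/nopapefe/:
  1 Degemination: no change — [nopapefe]
  2 Initial Consonant Epenthesis: no change — [nopapefe]
  3 t-Assibilation: no change — [nopapefe]
  4 Voicing Between Vowels: [nopapefe] → [nobabeve]
  5 Nasal Assimilation: no change — [nobabeve]

[tuziyizik], [gadwuy], [nobabeve]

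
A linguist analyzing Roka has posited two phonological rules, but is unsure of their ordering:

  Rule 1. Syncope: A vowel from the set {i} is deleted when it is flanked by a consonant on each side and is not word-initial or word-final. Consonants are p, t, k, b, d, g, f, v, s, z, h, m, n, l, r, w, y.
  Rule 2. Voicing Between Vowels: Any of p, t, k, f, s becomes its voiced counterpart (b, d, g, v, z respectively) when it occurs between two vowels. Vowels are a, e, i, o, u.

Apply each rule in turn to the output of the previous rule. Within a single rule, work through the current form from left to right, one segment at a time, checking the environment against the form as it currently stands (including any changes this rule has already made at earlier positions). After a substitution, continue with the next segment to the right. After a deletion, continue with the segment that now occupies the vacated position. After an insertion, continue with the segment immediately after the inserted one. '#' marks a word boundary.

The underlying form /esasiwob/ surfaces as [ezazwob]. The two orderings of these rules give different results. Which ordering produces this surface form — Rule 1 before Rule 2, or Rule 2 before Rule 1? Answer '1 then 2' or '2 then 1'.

2 then 1

Order 1 then 2:
  1 Syncope: [esasiwob] → [esaswob]
  2 Voicing Between Vowels: [esaswob] → [ezaswob]
  result: [ezaswob]
Order 2 then 1:
  2 Voicing Between Vowels: [esasiwob] → [ezaziwob]
  1 Syncope: [ezaziwob] → [ezazwob]
  result: [ezazwob]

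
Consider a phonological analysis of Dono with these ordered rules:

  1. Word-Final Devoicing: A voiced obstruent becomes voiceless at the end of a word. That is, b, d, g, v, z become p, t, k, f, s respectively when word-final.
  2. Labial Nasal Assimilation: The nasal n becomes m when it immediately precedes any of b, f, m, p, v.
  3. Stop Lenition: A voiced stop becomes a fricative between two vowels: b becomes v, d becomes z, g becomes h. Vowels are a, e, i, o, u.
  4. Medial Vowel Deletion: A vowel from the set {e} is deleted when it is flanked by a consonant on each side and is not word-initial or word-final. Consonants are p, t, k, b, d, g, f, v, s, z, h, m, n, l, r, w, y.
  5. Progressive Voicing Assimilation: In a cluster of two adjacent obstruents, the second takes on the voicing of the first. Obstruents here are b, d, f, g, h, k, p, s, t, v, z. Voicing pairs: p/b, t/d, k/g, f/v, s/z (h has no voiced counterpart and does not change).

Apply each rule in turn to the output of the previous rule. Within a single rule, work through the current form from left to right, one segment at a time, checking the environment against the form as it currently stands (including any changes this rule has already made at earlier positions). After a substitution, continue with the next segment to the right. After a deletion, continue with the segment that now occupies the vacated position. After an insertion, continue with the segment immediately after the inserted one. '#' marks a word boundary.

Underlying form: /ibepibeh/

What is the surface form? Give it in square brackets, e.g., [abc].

1 Word-Final Devoicing: no change — [ibepibeh]
2 Labial Nasal Assimilation: no change — [ibepibeh]
3 Stop Lenition: [ibepibeh] → [ivepiveh]
4 Medial Vowel Deletion: [ivepiveh] → [ivpivh]
5 Progressive Voicing Assimilation: [ivpivh] → [ivbivh]

[ivbivh]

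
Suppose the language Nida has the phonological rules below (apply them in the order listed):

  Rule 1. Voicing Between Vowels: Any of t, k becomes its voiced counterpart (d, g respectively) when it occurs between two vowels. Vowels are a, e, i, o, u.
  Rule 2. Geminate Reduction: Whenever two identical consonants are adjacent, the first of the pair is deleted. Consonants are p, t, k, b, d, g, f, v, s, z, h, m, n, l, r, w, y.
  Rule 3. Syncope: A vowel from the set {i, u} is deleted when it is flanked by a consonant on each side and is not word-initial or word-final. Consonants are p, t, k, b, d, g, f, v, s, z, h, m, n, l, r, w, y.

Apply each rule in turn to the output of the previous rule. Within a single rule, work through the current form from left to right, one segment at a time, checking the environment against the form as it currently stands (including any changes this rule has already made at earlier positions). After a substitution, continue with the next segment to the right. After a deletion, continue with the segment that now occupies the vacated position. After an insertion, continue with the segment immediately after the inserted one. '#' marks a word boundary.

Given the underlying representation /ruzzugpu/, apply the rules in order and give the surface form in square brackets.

[rzgpu]

Rule 1 Voicing Between Vowels: no change — [ruzzugpu]
Rule 2 Geminate Reduction: [ruzzugpu] → [ruzugpu]
Rule 3 Syncope: [ruzugpu] → [rzgpu]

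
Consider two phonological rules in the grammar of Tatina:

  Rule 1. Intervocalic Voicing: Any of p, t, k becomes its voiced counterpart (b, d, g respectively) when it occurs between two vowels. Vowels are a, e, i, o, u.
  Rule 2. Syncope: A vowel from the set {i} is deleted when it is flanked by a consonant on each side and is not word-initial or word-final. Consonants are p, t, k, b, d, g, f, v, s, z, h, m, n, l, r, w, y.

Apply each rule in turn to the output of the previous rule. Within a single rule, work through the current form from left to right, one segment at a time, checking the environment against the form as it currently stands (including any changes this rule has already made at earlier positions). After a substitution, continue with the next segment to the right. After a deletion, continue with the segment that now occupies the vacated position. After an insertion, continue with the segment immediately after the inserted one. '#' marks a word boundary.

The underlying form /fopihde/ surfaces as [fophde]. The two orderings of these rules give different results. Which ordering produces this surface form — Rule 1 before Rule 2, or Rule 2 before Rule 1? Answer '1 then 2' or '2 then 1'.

2 then 1

Order 1 then 2:
  1 Intervocalic Voicing: [fopihde] → [fobihde]
  2 Syncope: [fobihde] → [fobhde]
  result: [fobhde]
Order 2 then 1:
  2 Syncope: [fopihde] → [fophde]
  1 Intervocalic Voicing: no change — [fophde]
  result: [fophde]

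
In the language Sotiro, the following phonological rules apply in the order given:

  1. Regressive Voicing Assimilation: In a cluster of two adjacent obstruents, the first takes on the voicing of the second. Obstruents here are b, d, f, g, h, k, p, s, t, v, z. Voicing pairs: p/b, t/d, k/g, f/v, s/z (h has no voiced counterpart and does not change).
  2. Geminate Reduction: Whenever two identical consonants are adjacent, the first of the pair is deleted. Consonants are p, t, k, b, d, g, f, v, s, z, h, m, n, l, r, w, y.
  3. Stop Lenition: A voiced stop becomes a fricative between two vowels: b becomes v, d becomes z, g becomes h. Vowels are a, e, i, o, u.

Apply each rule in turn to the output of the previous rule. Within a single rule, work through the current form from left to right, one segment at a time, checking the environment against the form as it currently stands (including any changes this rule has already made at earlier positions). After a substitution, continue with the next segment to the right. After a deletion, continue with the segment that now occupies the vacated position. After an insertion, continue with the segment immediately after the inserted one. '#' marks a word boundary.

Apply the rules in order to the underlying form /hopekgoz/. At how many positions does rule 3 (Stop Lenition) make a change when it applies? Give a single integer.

1

1 Regressive Voicing Assimilation: [hopekgoz] → [hopeggoz]
2 Geminate Reduction: [hopeggoz] → [hopegoz]
3 Stop Lenition: [hopegoz] → [hopehoz]
Rule 3 changed 1 position(s).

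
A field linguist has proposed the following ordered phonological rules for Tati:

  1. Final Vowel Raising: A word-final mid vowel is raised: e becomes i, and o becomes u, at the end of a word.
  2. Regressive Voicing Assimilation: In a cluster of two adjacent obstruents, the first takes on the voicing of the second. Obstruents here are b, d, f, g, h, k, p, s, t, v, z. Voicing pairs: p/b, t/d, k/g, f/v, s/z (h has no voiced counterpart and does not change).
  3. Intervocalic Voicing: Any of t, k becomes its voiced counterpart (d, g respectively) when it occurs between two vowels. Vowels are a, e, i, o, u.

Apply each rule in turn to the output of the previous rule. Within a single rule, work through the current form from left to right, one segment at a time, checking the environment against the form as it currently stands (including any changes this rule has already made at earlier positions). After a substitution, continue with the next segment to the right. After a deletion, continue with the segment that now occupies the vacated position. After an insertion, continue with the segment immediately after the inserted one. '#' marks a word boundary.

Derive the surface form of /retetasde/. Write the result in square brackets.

1 Final Vowel Raising: [retetasde] → [retetasdi]
2 Regressive Voicing Assimilation: [retetasdi] → [retetazdi]
3 Intervocalic Voicing: [retetazdi] → [rededazdi]

[rededazdi]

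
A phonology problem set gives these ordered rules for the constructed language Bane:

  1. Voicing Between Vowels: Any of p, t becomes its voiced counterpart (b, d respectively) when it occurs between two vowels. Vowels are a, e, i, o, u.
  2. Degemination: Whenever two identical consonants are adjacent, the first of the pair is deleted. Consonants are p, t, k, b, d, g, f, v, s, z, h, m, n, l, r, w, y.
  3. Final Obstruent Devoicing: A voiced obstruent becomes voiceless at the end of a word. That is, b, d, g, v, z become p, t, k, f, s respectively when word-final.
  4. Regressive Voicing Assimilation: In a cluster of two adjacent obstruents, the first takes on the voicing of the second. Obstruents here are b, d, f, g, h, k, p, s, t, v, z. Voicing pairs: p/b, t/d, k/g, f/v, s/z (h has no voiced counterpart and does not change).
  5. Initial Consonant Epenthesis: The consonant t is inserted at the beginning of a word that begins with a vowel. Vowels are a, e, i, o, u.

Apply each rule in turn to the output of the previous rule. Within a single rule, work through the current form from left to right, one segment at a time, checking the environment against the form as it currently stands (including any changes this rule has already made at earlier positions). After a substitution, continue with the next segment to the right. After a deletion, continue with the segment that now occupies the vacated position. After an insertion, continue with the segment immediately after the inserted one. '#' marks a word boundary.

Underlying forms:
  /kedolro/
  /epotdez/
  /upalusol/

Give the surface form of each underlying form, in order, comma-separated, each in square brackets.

/kedolro/:
  1 Voicing Between Vowels: no change — [kedolro]
  2 Degemination: no change — [kedolro]
  3 Final Obstruent Devoicing: no change — [kedolro]
  4 Regressive Voicing Assimilation: no change — [kedolro]
  5 Initial Consonant Epenthesis: no change — [kedolro]
/epotdez/:
  1 Voicing Between Vowels: [epotdez] → [ebotdez]
  2 Degemination: no change — [ebotdez]
  3 Final Obstruent Devoicing: [ebotdez] → [ebotdes]
  4 Regressive Voicing Assimilation: [ebotdes] → [eboddes]
  5 Initial Consonant Epenthesis: [eboddes] → [teboddes]
/upalusol/:
  1 Voicing Between Vowels: [upalusol] → [ubalusol]
  2 Degemination: no change — [ubalusol]
  3 Final Obstruent Devoicing: no change — [ubalusol]
  4 Regressive Voicing Assimilation: no change — [ubalusol]
  5 Initial Consonant Epenthesis: [ubalusol] → [tubalusol]

[kedolro], [teboddes], [tubalusol]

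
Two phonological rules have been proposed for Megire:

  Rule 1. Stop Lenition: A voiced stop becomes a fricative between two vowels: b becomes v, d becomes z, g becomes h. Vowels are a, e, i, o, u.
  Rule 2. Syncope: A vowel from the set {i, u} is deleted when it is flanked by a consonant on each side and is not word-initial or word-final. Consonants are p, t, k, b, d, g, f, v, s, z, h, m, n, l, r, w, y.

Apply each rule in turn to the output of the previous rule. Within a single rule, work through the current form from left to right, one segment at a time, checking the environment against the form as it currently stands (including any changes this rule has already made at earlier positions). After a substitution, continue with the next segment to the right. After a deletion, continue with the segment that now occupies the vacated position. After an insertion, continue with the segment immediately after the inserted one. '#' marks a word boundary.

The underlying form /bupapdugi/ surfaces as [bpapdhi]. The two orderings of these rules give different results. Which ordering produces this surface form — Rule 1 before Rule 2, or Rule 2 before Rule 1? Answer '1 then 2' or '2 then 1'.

1 then 2

Order 1 then 2:
  1 Stop Lenition: [bupapdugi] → [bupapduhi]
  2 Syncope: [bupapduhi] → [bpapdhi]
  result: [bpapdhi]
Order 2 then 1:
  2 Syncope: [bupapdugi] → [bpapdgi]
  1 Stop Lenition: no change — [bpapdgi]
  result: [bpapdgi]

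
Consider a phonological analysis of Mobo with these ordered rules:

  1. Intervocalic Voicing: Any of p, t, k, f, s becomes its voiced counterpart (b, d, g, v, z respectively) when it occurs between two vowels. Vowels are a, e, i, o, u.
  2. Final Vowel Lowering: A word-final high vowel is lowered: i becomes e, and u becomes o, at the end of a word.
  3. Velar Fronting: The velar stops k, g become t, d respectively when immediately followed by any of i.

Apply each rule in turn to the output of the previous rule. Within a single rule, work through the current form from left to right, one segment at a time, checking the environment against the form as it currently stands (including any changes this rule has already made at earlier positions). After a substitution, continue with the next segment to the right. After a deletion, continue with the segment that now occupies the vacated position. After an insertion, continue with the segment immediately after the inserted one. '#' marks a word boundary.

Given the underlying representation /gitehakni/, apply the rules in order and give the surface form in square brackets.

[didehakne]

1 Intervocalic Voicing: [gitehakni] → [gidehakni]
2 Final Vowel Lowering: [gidehakni] → [gidehakne]
3 Velar Fronting: [gidehakne] → [didehakne]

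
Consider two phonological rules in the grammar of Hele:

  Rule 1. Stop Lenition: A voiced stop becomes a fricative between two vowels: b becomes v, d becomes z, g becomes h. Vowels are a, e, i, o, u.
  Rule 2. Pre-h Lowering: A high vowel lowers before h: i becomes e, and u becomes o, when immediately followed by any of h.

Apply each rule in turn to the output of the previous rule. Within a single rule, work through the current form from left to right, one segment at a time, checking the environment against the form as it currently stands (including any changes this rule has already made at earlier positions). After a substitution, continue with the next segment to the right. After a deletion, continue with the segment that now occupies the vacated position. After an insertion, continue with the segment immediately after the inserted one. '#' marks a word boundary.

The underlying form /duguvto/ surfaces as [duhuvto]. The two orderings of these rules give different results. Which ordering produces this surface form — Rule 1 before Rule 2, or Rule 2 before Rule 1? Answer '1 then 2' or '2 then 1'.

Order 1 then 2:
  1 Stop Lenition: [duguvto] → [duhuvto]
  2 Pre-h Lowering: [duhuvto] → [dohuvto]
  result: [dohuvto]
Order 2 then 1:
  2 Pre-h Lowering: no change — [duguvto]
  1 Stop Lenition: [duguvto] → [duhuvto]
  result: [duhuvto]

2 then 1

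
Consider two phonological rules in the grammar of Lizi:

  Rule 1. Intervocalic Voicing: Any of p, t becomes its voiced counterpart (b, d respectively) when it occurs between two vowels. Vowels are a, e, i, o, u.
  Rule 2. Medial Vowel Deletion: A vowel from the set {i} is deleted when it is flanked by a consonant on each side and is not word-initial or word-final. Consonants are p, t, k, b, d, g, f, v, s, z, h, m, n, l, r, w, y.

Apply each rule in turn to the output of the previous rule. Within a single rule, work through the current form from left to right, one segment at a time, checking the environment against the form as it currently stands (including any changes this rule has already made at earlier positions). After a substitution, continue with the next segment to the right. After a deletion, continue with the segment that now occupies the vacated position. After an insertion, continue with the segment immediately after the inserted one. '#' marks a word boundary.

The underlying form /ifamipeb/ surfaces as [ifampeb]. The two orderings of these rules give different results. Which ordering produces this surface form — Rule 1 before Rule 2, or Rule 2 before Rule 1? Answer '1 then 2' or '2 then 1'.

2 then 1

Order 1 then 2:
  1 Intervocalic Voicing: [ifamipeb] → [ifamibeb]
  2 Medial Vowel Deletion: [ifamibeb] → [ifambeb]
  result: [ifambeb]
Order 2 then 1:
  2 Medial Vowel Deletion: [ifamipeb] → [ifampeb]
  1 Intervocalic Voicing: no change — [ifampeb]
  result: [ifampeb]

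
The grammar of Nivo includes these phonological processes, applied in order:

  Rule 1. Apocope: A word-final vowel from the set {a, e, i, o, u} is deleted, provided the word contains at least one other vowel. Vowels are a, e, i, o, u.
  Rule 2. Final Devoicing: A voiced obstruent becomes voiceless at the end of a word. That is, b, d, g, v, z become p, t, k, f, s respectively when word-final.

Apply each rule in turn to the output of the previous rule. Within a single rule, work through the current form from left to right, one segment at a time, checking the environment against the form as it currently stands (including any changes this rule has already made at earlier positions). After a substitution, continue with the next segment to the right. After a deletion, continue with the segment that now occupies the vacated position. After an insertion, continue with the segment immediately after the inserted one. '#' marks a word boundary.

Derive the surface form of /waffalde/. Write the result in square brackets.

Rule 1 Apocope: [waffalde] → [waffald]
Rule 2 Final Devoicing: [waffald] → [waffalt]

[waffalt]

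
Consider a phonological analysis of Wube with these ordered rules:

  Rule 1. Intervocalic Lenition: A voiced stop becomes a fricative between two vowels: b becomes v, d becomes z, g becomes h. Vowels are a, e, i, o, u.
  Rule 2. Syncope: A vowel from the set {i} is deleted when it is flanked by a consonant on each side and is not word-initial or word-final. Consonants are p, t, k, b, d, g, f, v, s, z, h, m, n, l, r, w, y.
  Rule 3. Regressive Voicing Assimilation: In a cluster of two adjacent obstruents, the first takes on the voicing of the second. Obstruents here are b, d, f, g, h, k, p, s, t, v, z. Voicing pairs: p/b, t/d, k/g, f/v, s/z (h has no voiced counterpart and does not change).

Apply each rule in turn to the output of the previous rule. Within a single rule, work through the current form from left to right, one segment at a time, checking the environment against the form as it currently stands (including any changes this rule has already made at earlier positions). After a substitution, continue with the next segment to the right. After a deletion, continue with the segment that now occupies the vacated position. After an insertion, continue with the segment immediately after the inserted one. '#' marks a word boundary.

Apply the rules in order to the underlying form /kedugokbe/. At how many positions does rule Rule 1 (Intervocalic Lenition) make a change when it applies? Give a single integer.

Rule 1 Intervocalic Lenition: [kedugokbe] → [kezuhokbe]
Rule 2 Syncope: no change — [kezuhokbe]
Rule 3 Regressive Voicing Assimilation: [kezuhokbe] → [kezuhogbe]
Rule Rule 1 changed 2 position(s).

2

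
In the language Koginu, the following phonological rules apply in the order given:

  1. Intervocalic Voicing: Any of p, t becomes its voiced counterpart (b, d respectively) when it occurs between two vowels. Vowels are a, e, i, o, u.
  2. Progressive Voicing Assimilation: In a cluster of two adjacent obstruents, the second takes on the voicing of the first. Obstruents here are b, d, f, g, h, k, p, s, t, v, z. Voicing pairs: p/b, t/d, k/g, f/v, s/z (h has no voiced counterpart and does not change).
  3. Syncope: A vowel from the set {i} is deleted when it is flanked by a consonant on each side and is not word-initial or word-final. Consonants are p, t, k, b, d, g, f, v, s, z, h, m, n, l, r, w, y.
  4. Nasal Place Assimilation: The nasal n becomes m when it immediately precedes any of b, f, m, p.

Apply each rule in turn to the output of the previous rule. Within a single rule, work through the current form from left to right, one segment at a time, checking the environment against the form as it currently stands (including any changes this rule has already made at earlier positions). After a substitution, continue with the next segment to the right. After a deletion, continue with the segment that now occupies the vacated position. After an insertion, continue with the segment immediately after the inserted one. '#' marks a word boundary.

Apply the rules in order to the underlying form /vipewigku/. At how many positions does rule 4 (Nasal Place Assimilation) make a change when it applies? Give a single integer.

1 Intervocalic Voicing: [vipewigku] → [vibewigku]
2 Progressive Voicing Assimilation: [vibewigku] → [vibewiggu]
3 Syncope: [vibewiggu] → [vbewggu]
4 Nasal Place Assimilation: no change — [vbewggu]
Rule 4 changed 0 position(s).

0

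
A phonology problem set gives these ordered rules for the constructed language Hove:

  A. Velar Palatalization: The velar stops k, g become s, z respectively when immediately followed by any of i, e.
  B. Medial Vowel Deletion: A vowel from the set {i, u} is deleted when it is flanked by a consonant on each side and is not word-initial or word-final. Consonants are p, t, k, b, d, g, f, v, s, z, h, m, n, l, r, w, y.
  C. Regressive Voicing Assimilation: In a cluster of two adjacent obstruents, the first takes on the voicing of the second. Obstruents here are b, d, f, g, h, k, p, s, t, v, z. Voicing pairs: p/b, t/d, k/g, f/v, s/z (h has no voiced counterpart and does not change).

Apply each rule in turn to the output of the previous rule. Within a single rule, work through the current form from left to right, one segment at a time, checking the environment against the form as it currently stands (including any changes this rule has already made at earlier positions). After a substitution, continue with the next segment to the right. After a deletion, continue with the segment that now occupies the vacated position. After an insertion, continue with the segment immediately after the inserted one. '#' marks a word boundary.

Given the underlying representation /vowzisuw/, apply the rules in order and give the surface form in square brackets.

[vowssw]

A Velar Palatalization: no change — [vowzisuw]
B Medial Vowel Deletion: [vowzisuw] → [vowzsw]
C Regressive Voicing Assimilation: [vowzsw] → [vowssw]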